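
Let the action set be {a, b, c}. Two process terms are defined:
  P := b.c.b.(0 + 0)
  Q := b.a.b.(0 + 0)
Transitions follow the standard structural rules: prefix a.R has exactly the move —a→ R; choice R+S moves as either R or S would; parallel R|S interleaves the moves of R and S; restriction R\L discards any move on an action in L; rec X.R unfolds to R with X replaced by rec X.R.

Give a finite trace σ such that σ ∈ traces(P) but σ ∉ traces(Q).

P's transition system — 4 states:
  p0 = b.c.b.(0 + 0) | ··b··> p1
  p1 = c.b.(0 + 0) | ··c··> p2
  p2 = b.(0 + 0) | ··b··> p3
  p3 = 0 + 0 | ·
Q's transition system — 4 states:
  q0 = b.a.b.(0 + 0) | ··b··> q1
  q1 = a.b.(0 + 0) | ··a··> q2
  q2 = b.(0 + 0) | ··b··> q3
  q3 = 0 + 0 | ·
Run σ = ⟨bc⟩ on P: start {p0}
  step 1 (b): {p1}
  step 2 (c): {p2}
  — P admits the full trace.
Run σ = ⟨bc⟩ on Q: start {q0}
  step 1 (b): {q1}
  step 2 (c): ∅  — Q cannot continue

bc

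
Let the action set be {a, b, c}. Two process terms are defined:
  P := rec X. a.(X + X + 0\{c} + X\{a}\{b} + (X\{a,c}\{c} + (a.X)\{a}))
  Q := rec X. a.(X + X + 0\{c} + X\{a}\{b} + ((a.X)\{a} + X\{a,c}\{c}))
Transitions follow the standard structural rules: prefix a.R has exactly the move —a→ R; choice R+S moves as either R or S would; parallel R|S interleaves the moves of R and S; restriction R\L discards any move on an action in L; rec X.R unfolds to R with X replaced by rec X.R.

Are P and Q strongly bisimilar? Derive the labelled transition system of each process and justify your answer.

LTS(P): 2 reachable states
  u0 = rec X. a.(X + X + 0\{c} + X\{a}\{b} + (X\{a,c}\{c} + (a.X)\{a})) → -a-> u1
  u1 = (rec X. a.(X + X + 0\{c} + X\{a}\{b} + (X\{a,c}\{c} + (a.X)\{a}))) + (rec X. a.(X + X + 0\{c} + X\{a}\{b} + (X\{a,c}\{c} + (a.X)\{a}))) + 0\{c} + (rec X. a.(X + X + 0\{c} + X\{a}\{b} + (X\{a,c}\{c} + (a.X)\{a})))\{a}\{b} + ((rec X. a.(X + X + 0\{c} + X\{a}\{b} + (X\{a,c}\{c} + (a.X)\{a})))\{a,c}\{c} + (a.(rec X. a.(X + X + 0\{c} + X\{a}\{b} + (X\{a,c}\{c} + (a.X)\{a}))))\{a}) → -a-> u1
LTS(Q): 2 reachable states
  v0 = rec X. a.(X + X + 0\{c} + X\{a}\{b} + ((a.X)\{a} + X\{a,c}\{c})) → -a-> v1
  v1 = (rec X. a.(X + X + 0\{c} + X\{a}\{b} + ((a.X)\{a} + X\{a,c}\{c}))) + (rec X. a.(X + X + 0\{c} + X\{a}\{b} + ((a.X)\{a} + X\{a,c}\{c}))) + 0\{c} + (rec X. a.(X + X + 0\{c} + X\{a}\{b} + ((a.X)\{a} + X\{a,c}\{c})))\{a}\{b} + ((a.(rec X. a.(X + X + 0\{c} + X\{a}\{b} + ((a.X)\{a} + X\{a,c}\{c}))))\{a} + (rec X. a.(X + X + 0\{c} + X\{a}\{b} + ((a.X)\{a} + X\{a,c}\{c})))\{a,c}\{c}) → -a-> v1
Bisimilarity quotient blocks:
  B0 = {u0, u1, v0, v1}
u0 ∈ B0, v0 ∈ B0 → same block

YES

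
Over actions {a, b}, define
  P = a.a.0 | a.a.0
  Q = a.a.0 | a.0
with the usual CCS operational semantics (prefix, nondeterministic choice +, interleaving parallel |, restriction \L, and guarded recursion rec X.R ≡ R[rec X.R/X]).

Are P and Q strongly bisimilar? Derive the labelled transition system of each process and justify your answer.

LTS(P): 9 reachable states
  p0 = a.a.0 | a.a.0 ⊢ —a→ p1, —a→ p2
  p1 = a.0 | a.a.0 ⊢ —a→ p3, —a→ p4
  p2 = a.a.0 | a.0 ⊢ —a→ p4, —a→ p5
  p3 = 0 | a.a.0 ⊢ —a→ p6
  p4 = a.0 | a.0 ⊢ —a→ p6, —a→ p7
  p5 = a.a.0 | 0 ⊢ —a→ p7
  p6 = 0 | a.0 ⊢ —a→ p8
  p7 = a.0 | 0 ⊢ —a→ p8
  p8 = 0 | 0 ⊢ ·
LTS(Q): 6 reachable states
  q0 = a.a.0 | a.0 ⊢ —a→ q1, —a→ q2
  q1 = a.0 | a.0 ⊢ —a→ q3, —a→ q4
  q2 = a.a.0 | 0 ⊢ —a→ q4
  q3 = 0 | a.0 ⊢ —a→ q5
  q4 = a.0 | 0 ⊢ —a→ q5
  q5 = 0 | 0 ⊢ ·
Coarsest stable partition (strong bisimilarity classes):
  B0 = {p0}
  B1 = {p1, p2, q0}
  B2 = {p3, p4, p5, q1, q2}
  B3 = {p6, p7, q3, q4}
  B4 = {p8, q5}
p0 ∈ B0, q0 ∈ B1 → different blocks

P ≁ Q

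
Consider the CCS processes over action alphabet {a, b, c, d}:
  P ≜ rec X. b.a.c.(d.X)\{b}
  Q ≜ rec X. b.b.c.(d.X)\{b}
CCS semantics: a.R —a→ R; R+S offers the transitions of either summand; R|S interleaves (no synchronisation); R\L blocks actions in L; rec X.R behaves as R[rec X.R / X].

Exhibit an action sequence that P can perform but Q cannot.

ba

P's transition system — 5 states:
  m0 = rec X. b.a.c.(d.X)\{b} :: ··b··> m1
  m1 = a.c.(d.(rec X. b.a.c.(d.X)\{b}))\{b} :: ··a··> m2
  m2 = c.(d.(rec X. b.a.c.(d.X)\{b}))\{b} :: ··c··> m3
  m3 = (d.(rec X. b.a.c.(d.X)\{b}))\{b} :: ··d··> m4
  m4 = (rec X. b.a.c.(d.X)\{b})\{b} :: ∅
Q's transition system — 5 states:
  n0 = rec X. b.b.c.(d.X)\{b} :: ··b··> n1
  n1 = b.c.(d.(rec X. b.b.c.(d.X)\{b}))\{b} :: ··b··> n2
  n2 = c.(d.(rec X. b.b.c.(d.X)\{b}))\{b} :: ··c··> n3
  n3 = (d.(rec X. b.b.c.(d.X)\{b}))\{b} :: ··d··> n4
  n4 = (rec X. b.b.c.(d.X)\{b})\{b} :: ∅
Trace ⟨ba⟩ through P, begin at {m0}:
  after b @ step 1: {m1}
  after a @ step 2: {m2}
  — P admits the full trace.
Trace ⟨ba⟩ through Q, begin at {n0}:
  after b @ step 1: {n1}
  after a @ step 2: ∅ (Q stuck)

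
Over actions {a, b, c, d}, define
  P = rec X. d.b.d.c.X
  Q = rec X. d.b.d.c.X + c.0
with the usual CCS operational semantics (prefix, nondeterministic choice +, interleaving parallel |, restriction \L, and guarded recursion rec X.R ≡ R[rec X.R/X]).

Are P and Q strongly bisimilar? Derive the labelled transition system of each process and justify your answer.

P's transition system — 4 states:
  p0 = rec X. d.b.d.c.X has moves =d=> p1
  p1 = b.d.c.(rec X. d.b.d.c.X) has moves =b=> p2
  p2 = d.c.(rec X. d.b.d.c.X) has moves =d=> p3
  p3 = c.(rec X. d.b.d.c.X) has moves =c=> p0
Q's transition system — 5 states:
  q0 = rec X. d.b.d.c.X + c.0 has moves =c=> q1, =d=> q2
  q1 = 0 has moves deadlocked
  q2 = b.d.c.(rec X. d.b.d.c.X + c.0) has moves =b=> q3
  q3 = d.c.(rec X. d.b.d.c.X + c.0) has moves =d=> q4
  q4 = c.(rec X. d.b.d.c.X + c.0) has moves =c=> q0
Coarsest stable partition (strong bisimilarity classes):
  B0 = {p0}
  B1 = {p1}
  B2 = {p2}
  B3 = {p3}
  B4 = {q0}
  B5 = {q1}
  B6 = {q2}
  B7 = {q3}
  B8 = {q4}
p0 ∈ B0, q0 ∈ B4 → different blocks

NO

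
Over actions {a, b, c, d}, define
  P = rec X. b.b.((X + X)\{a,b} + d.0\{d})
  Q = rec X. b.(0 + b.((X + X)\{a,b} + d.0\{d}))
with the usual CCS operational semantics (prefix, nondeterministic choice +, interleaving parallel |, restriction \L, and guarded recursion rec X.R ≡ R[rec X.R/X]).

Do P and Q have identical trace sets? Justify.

YES

Reachable graph of P (4 states):
  s0 = rec X. b.b.((X + X)\{a,b} + d.0\{d}) :: =b=> s1
  s1 = b.(((rec X. b.b.((X + X)\{a,b} + d.0\{d})) + (rec X. b.b.((X + X)\{a,b} + d.0\{d})))\{a,b} + d.0\{d}) :: =b=> s2
  s2 = ((rec X. b.b.((X + X)\{a,b} + d.0\{d})) + (rec X. b.b.((X + X)\{a,b} + d.0\{d})))\{a,b} + d.0\{d} :: =d=> s3
  s3 = 0\{d} :: (no moves)
Reachable graph of Q (4 states):
  t0 = rec X. b.(0 + b.((X + X)\{a,b} + d.0\{d})) :: =b=> t1
  t1 = 0 + b.(((rec X. b.(0 + b.((X + X)\{a,b} + d.0\{d}))) + (rec X. b.(0 + b.((X + X)\{a,b} + d.0\{d}))))\{a,b} + d.0\{d}) :: =b=> t2
  t2 = ((rec X. b.(0 + b.((X + X)\{a,b} + d.0\{d}))) + (rec X. b.(0 + b.((X + X)\{a,b} + d.0\{d}))))\{a,b} + d.0\{d} :: =d=> t3
  t3 = 0\{d} :: (no moves)
Bisimilarity quotient blocks:
  B0 = {s0, t0}
  B1 = {s1, t1}
  B2 = {s2, t2}
  B3 = {s3, t3}
s0 ∈ B0, t0 ∈ B0 → same block
Bisimilar ⇒ trace-equivalent.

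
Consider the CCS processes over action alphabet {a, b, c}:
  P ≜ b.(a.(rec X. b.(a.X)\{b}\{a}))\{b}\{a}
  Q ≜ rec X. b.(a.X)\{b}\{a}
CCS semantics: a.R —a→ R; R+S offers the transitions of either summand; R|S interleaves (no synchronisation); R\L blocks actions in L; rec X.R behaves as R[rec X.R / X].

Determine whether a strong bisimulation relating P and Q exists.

LTS(P): 2 reachable states
  m0 = b.(a.(rec X. b.(a.X)\{b}\{a}))\{b}\{a} has moves --b--▸ m1
  m1 = (a.(rec X. b.(a.X)\{b}\{a}))\{b}\{a} has moves deadlocked
LTS(Q): 2 reachable states
  n0 = rec X. b.(a.X)\{b}\{a} has moves --b--▸ n1
  n1 = (a.(rec X. b.(a.X)\{b}\{a}))\{b}\{a} has moves deadlocked
Partition-refinement fixed point:
  B0 = {m0, n0}
  B1 = {m1, n1}
m0 ∈ B0, n0 ∈ B0 → same block

bisimilar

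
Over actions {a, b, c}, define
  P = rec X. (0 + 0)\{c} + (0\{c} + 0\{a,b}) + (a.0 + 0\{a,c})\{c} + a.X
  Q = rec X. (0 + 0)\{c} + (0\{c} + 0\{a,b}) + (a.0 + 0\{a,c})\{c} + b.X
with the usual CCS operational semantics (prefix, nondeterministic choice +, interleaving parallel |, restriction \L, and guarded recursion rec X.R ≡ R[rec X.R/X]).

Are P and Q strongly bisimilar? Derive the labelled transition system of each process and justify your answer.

P ≁ Q

P's transition system — 2 states:
  u0 = rec X. (0 + 0)\{c} + (0\{c} + 0\{a,b}) + (a.0 + 0\{a,c})\{c} + a.X has moves -a-> u0, -a-> u1
  u1 = 0\{c} has moves ·
Q's transition system — 2 states:
  v0 = rec X. (0 + 0)\{c} + (0\{c} + 0\{a,b}) + (a.0 + 0\{a,c})\{c} + b.X has moves -a-> v1, -b-> v0
  v1 = 0\{c} has moves ·
Partition-refinement fixed point:
  B0 = {u0}
  B1 = {u1, v1}
  B2 = {v0}
u0 ∈ B0, v0 ∈ B2 → different blocks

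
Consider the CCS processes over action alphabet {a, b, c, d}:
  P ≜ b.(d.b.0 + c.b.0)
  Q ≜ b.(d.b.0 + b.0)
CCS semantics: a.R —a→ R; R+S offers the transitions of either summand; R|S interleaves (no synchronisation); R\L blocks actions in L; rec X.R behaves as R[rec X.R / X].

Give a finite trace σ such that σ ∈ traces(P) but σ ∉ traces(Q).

bc

Reachable graph of P (4 states):
  p0 = b.(d.b.0 + c.b.0) → ··b··> p1
  p1 = d.b.0 + c.b.0 → ··c··> p2, ··d··> p2
  p2 = b.0 → ··b··> p3
  p3 = 0 → ·
Reachable graph of Q (4 states):
  q0 = b.(d.b.0 + b.0) → ··b··> q1
  q1 = d.b.0 + b.0 → ··b··> q2, ··d··> q3
  q2 = 0 → ·
  q3 = b.0 → ··b··> q2
Executing bc from P (initial set {p0}):
  after b @ step 1: {p1}
  after c @ step 2: {p2}
  — P admits the full trace.
Executing bc from Q (initial set {q0}):
  after b @ step 1: {q1}
  after c @ step 2: ∅ (Q stuck)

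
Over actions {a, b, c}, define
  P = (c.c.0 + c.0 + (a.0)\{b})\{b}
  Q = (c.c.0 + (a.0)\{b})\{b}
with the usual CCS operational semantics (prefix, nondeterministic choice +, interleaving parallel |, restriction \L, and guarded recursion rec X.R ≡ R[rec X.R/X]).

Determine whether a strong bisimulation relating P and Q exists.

P's transition system — 4 states:
  s0 = (c.c.0 + c.0 + (a.0)\{b})\{b} has moves =a=> s1, =c=> s2, =c=> s3
  s1 = 0\{b}\{b} has moves deadlocked
  s2 = (c.0)\{b} has moves =c=> s3
  s3 = 0\{b} has moves deadlocked
Q's transition system — 4 states:
  t0 = (c.c.0 + (a.0)\{b})\{b} has moves =a=> t1, =c=> t2
  t1 = 0\{b}\{b} has moves deadlocked
  t2 = (c.0)\{b} has moves =c=> t3
  t3 = 0\{b} has moves deadlocked
Coarsest stable partition (strong bisimilarity classes):
  B0 = {s0}
  B1 = {s2, t2}
  B2 = {s1, s3, t1, t3}
  B3 = {t0}
s0 ∈ B0, t0 ∈ B3 → different blocks

P ≁ Q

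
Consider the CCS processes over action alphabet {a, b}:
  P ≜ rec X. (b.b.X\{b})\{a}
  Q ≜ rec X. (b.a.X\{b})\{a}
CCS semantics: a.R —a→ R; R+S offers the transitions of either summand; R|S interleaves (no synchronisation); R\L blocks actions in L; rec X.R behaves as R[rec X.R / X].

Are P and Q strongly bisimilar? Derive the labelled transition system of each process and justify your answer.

not bisimilar

LTS(P): 3 reachable states
  u0 = rec X. (b.b.X\{b})\{a} :: —b→ u1
  u1 = (b.(rec X. (b.b.X\{b})\{a})\{b})\{a} :: —b→ u2
  u2 = (rec X. (b.b.X\{b})\{a})\{b}\{a} :: deadlocked
LTS(Q): 2 reachable states
  v0 = rec X. (b.a.X\{b})\{a} :: —b→ v1
  v1 = (a.(rec X. (b.a.X\{b})\{a})\{b})\{a} :: deadlocked
Coarsest stable partition (strong bisimilarity classes):
  B0 = {u0}
  B1 = {u1, v0}
  B2 = {u2, v1}
u0 ∈ B0, v0 ∈ B1 → different blocks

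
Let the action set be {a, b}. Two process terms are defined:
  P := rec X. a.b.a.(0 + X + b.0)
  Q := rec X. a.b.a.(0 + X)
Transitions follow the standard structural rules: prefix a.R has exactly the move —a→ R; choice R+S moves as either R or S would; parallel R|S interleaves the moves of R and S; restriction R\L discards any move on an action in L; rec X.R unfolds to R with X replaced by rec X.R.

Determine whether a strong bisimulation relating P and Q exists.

P ≁ Q

Reachable graph of P (5 states):
  s0 = rec X. a.b.a.(0 + X + b.0) :: =a=> s1
  s1 = b.a.(0 + (rec X. a.b.a.(0 + X + b.0)) + b.0) :: =b=> s2
  s2 = a.(0 + (rec X. a.b.a.(0 + X + b.0)) + b.0) :: =a=> s3
  s3 = 0 + (rec X. a.b.a.(0 + X + b.0)) + b.0 :: =a=> s1, =b=> s4
  s4 = 0 :: ∅
Reachable graph of Q (4 states):
  t0 = rec X. a.b.a.(0 + X) :: =a=> t1
  t1 = b.a.(0 + (rec X. a.b.a.(0 + X))) :: =b=> t2
  t2 = a.(0 + (rec X. a.b.a.(0 + X))) :: =a=> t3
  t3 = 0 + (rec X. a.b.a.(0 + X)) :: =a=> t1
Bisimilarity quotient blocks:
  B0 = {s0}
  B1 = {s1}
  B2 = {s2}
  B3 = {s3}
  B4 = {s4}
  B5 = {t0, t3}
  B6 = {t1}
  B7 = {t2}
s0 ∈ B0, t0 ∈ B5 → different blocks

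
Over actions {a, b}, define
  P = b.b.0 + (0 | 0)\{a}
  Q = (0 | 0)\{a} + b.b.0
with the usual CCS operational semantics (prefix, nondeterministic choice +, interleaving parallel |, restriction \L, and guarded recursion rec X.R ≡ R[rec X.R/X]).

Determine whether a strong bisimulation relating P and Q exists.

P ~ Q

LTS(P): 3 reachable states
  p0 = b.b.0 + (0 | 0)\{a} has moves —b→ p1
  p1 = b.0 has moves —b→ p2
  p2 = 0 has moves ∅
LTS(Q): 3 reachable states
  q0 = (0 | 0)\{a} + b.b.0 has moves —b→ q1
  q1 = b.0 has moves —b→ q2
  q2 = 0 has moves ∅
Bisimilarity quotient blocks:
  B0 = {p0, q0}
  B1 = {p1, q1}
  B2 = {p2, q2}
p0 ∈ B0, q0 ∈ B0 → same block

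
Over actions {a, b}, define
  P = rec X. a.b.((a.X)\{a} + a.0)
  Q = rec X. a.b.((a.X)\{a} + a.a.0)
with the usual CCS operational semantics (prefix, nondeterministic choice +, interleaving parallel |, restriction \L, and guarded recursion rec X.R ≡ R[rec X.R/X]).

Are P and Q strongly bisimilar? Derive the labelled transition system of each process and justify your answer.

Reachable graph of P (4 states):
  u0 = rec X. a.b.((a.X)\{a} + a.0) → —a→ u1
  u1 = b.((a.(rec X. a.b.((a.X)\{a} + a.0)))\{a} + a.0) → —b→ u2
  u2 = (a.(rec X. a.b.((a.X)\{a} + a.0)))\{a} + a.0 → —a→ u3
  u3 = 0 → (no moves)
Reachable graph of Q (5 states):
  v0 = rec X. a.b.((a.X)\{a} + a.a.0) → —a→ v1
  v1 = b.((a.(rec X. a.b.((a.X)\{a} + a.a.0)))\{a} + a.a.0) → —b→ v2
  v2 = (a.(rec X. a.b.((a.X)\{a} + a.a.0)))\{a} + a.a.0 → —a→ v3
  v3 = a.0 → —a→ v4
  v4 = 0 → (no moves)
Bisimilarity quotient blocks:
  B0 = {u0}
  B1 = {u1}
  B2 = {u2, v3}
  B3 = {u3, v4}
  B4 = {v0}
  B5 = {v1}
  B6 = {v2}
u0 ∈ B0, v0 ∈ B4 → different blocks

NO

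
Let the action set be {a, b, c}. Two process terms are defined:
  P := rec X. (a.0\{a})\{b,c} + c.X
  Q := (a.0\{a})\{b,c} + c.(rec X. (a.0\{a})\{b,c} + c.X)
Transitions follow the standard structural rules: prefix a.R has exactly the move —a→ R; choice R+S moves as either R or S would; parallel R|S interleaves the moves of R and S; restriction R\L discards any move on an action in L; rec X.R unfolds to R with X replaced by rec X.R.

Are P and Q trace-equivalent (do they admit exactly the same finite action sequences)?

P's transition system — 2 states:
  s0 = rec X. (a.0\{a})\{b,c} + c.X :: ··a··> s1, ··c··> s0
  s1 = 0\{a}\{b,c} :: ·
Q's transition system — 3 states:
  t0 = (a.0\{a})\{b,c} + c.(rec X. (a.0\{a})\{b,c} + c.X) :: ··a··> t1, ··c··> t2
  t1 = 0\{a}\{b,c} :: ·
  t2 = rec X. (a.0\{a})\{b,c} + c.X :: ··a··> t1, ··c··> t2
Partition-refinement fixed point:
  B0 = {s0, t0, t2}
  B1 = {s1, t1}
s0 ∈ B0, t0 ∈ B0 → same block
Bisimilar ⇒ trace-equivalent.

trace-equivalent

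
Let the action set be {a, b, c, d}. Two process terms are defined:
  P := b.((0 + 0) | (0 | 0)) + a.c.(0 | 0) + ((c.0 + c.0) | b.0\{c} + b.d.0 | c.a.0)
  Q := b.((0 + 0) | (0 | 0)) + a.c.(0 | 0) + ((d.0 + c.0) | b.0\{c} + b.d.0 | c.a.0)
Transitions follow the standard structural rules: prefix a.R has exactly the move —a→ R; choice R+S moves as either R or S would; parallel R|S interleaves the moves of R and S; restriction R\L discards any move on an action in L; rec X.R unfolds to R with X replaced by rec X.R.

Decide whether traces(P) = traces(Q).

trace-distinct — witness ⟨d⟩

P's transition system — 14 states:
  s0 = b.((0 + 0) | (0 | 0)) + a.c.(0 | 0) + ((c.0 + c.0) | b.0\{c} + b.d.0 | c.a.0) | =a=> s1, =b=> s2, =b=> s3, =b=> s4, =c=> s5, =c=> s6
  s1 = c.(0 | 0) | =c=> s7
  s2 = (0 + 0) | (0 | 0) | ∅
  s3 = (c.0 + c.0) | 0\{c} | =c=> s8
  s4 = d.0 | c.a.0 | =c=> s9, =d=> s10
  s5 = 0 | b.0\{c} | =b=> s8
  s6 = b.d.0 | a.0 | =a=> s11, =b=> s9
  s7 = 0 | 0 | ∅
  s8 = 0 | 0\{c} | ∅
  s9 = d.0 | a.0 | =a=> s12, =d=> s13
  s10 = 0 | c.a.0 | =c=> s13
  s11 = b.d.0 | 0 | =b=> s12
  s12 = d.0 | 0 | =d=> s7
  s13 = 0 | a.0 | =a=> s7
Q's transition system — 14 states:
  t0 = b.((0 + 0) | (0 | 0)) + a.c.(0 | 0) + ((d.0 + c.0) | b.0\{c} + b.d.0 | c.a.0) | =a=> t1, =b=> t2, =b=> t3, =b=> t4, =c=> t5, =c=> t6, =d=> t5
  t1 = c.(0 | 0) | =c=> t7
  t2 = (0 + 0) | (0 | 0) | ∅
  t3 = (d.0 + c.0) | 0\{c} | =c=> t8, =d=> t8
  t4 = d.0 | c.a.0 | =c=> t9, =d=> t10
  t5 = 0 | b.0\{c} | =b=> t8
  t6 = b.d.0 | a.0 | =a=> t11, =b=> t9
  t7 = 0 | 0 | ∅
  t8 = 0 | 0\{c} | ∅
  t9 = d.0 | a.0 | =a=> t12, =d=> t13
  t10 = 0 | c.a.0 | =c=> t13
  t11 = b.d.0 | 0 | =b=> t12
  t12 = d.0 | 0 | =d=> t7
  t13 = 0 | a.0 | =a=> t7
Trace ⟨d⟩ through Q, begin at {t0}:
  after d @ step 1: {t5}
  — Q admits the full trace.
Trace ⟨d⟩ through P, begin at {s0}:
  after d @ step 1: ∅  — P cannot continue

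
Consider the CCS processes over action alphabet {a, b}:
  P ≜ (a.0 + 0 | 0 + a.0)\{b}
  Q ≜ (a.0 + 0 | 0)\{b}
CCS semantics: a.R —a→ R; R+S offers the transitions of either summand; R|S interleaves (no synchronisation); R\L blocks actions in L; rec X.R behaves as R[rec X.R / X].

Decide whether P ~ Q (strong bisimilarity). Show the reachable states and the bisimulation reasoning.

YES

Reachable graph of P (2 states):
  m0 = (a.0 + 0 | 0 + a.0)\{b} ⊢ —a→ m1
  m1 = 0\{b} ⊢ (no moves)
Reachable graph of Q (2 states):
  n0 = (a.0 + 0 | 0)\{b} ⊢ —a→ n1
  n1 = 0\{b} ⊢ (no moves)
Bisimilarity quotient blocks:
  B0 = {m0, n0}
  B1 = {m1, n1}
m0 ∈ B0, n0 ∈ B0 → same block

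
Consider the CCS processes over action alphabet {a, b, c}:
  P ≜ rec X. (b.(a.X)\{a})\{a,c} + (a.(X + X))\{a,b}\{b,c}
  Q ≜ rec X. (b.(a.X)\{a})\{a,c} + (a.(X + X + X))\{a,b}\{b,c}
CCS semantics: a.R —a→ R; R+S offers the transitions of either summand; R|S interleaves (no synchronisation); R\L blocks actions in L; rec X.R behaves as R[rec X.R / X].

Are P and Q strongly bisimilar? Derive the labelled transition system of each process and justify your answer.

P ~ Q

Reachable graph of P (2 states):
  m0 = rec X. (b.(a.X)\{a})\{a,c} + (a.(X + X))\{a,b}\{b,c} ⊢ -b-> m1
  m1 = (a.(rec X. (b.(a.X)\{a})\{a,c} + (a.(X + X))\{a,b}\{b,c}))\{a}\{a,c} ⊢ stopped
Reachable graph of Q (2 states):
  n0 = rec X. (b.(a.X)\{a})\{a,c} + (a.(X + X + X))\{a,b}\{b,c} ⊢ -b-> n1
  n1 = (a.(rec X. (b.(a.X)\{a})\{a,c} + (a.(X + X + X))\{a,b}\{b,c}))\{a}\{a,c} ⊢ stopped
Coarsest stable partition (strong bisimilarity classes):
  B0 = {m0, n0}
  B1 = {m1, n1}
m0 ∈ B0, n0 ∈ B0 → same block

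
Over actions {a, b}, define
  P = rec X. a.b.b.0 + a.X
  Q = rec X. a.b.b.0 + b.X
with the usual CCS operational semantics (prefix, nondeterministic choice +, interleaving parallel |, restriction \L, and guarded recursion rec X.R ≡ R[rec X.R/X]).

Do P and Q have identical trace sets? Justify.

LTS(P): 4 reachable states
  u0 = rec X. a.b.b.0 + a.X | ··a··> u0, ··a··> u1
  u1 = b.b.0 | ··b··> u2
  u2 = b.0 | ··b··> u3
  u3 = 0 | stopped
LTS(Q): 4 reachable states
  v0 = rec X. a.b.b.0 + b.X | ··a··> v1, ··b··> v0
  v1 = b.b.0 | ··b··> v2
  v2 = b.0 | ··b··> v3
  v3 = 0 | stopped
Run σ = ⟨aa⟩ on P: start {u0}
  [1] a ⇒ {u0, u1}
  [2] a ⇒ {u0, u1}
  — P admits the full trace.
Run σ = ⟨aa⟩ on Q: start {v0}
  [1] a ⇒ {v1}
  [2] a ⇒ ∅ (Q stuck)

NO — witness ⟨aa⟩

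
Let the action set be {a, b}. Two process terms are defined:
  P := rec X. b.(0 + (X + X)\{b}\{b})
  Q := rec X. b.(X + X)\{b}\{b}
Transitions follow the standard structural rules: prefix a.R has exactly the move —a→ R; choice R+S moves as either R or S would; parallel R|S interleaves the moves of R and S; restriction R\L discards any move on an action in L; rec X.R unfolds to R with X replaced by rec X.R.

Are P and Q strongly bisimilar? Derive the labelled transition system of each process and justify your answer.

bisimilar

Reachable graph of P (2 states):
  s0 = rec X. b.(0 + (X + X)\{b}\{b}) has moves -b-> s1
  s1 = 0 + ((rec X. b.(0 + (X + X)\{b}\{b})) + (rec X. b.(0 + (X + X)\{b}\{b})))\{b}\{b} has moves (no moves)
Reachable graph of Q (2 states):
  t0 = rec X. b.(X + X)\{b}\{b} has moves -b-> t1
  t1 = ((rec X. b.(X + X)\{b}\{b}) + (rec X. b.(X + X)\{b}\{b}))\{b}\{b} has moves (no moves)
Coarsest stable partition (strong bisimilarity classes):
  B0 = {s0, t0}
  B1 = {s1, t1}
s0 ∈ B0, t0 ∈ B0 → same block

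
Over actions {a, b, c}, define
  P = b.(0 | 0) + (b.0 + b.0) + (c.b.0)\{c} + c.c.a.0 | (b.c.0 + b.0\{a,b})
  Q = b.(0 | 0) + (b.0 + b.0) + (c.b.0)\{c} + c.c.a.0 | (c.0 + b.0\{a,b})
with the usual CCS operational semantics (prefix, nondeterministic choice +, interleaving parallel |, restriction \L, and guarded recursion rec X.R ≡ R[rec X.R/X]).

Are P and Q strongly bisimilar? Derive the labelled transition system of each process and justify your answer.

LTS(P): 17 reachable states
  p0 = b.(0 | 0) + (b.0 + b.0) + (c.b.0)\{c} + c.c.a.0 | (b.c.0 + b.0\{a,b}) has moves --b--▸ p1, --b--▸ p2, --b--▸ p3, --b--▸ p4, --c--▸ p5
  p1 = 0 has moves deadlocked
  p2 = 0 | 0 has moves deadlocked
  p3 = c.c.a.0 | 0\{a,b} has moves --c--▸ p6
  p4 = c.c.a.0 | c.0 has moves --c--▸ p7, --c--▸ p8
  p5 = c.a.0 | (b.c.0 + b.0\{a,b}) has moves --b--▸ p6, --b--▸ p7, --c--▸ p9
  p6 = c.a.0 | 0\{a,b} has moves --c--▸ p10
  p7 = c.a.0 | c.0 has moves --c--▸ p11, --c--▸ p12
  p8 = c.c.a.0 | 0 has moves --c--▸ p12
  p9 = a.0 | (b.c.0 + b.0\{a,b}) has moves --a--▸ p13, --b--▸ p10, --b--▸ p11
  p10 = a.0 | 0\{a,b} has moves --a--▸ p14
  p11 = a.0 | c.0 has moves --a--▸ p15, --c--▸ p16
  p12 = c.a.0 | 0 has moves --c--▸ p16
  p13 = 0 | (b.c.0 + b.0\{a,b}) has moves --b--▸ p14, --b--▸ p15
  p14 = 0 | 0\{a,b} has moves deadlocked
  p15 = 0 | c.0 has moves --c--▸ p2
  p16 = a.0 | 0 has moves --a--▸ p2
LTS(Q): 13 reachable states
  q0 = b.(0 | 0) + (b.0 + b.0) + (c.b.0)\{c} + c.c.a.0 | (c.0 + b.0\{a,b}) has moves --b--▸ q1, --b--▸ q2, --b--▸ q3, --c--▸ q4, --c--▸ q5
  q1 = 0 has moves deadlocked
  q2 = 0 | 0 has moves deadlocked
  q3 = c.c.a.0 | 0\{a,b} has moves --c--▸ q6
  q4 = c.a.0 | (c.0 + b.0\{a,b}) has moves --b--▸ q6, --c--▸ q7, --c--▸ q8
  q5 = c.c.a.0 | 0 has moves --c--▸ q8
  q6 = c.a.0 | 0\{a,b} has moves --c--▸ q9
  q7 = a.0 | (c.0 + b.0\{a,b}) has moves --a--▸ q10, --b--▸ q9, --c--▸ q11
  q8 = c.a.0 | 0 has moves --c--▸ q11
  q9 = a.0 | 0\{a,b} has moves --a--▸ q12
  q10 = 0 | (c.0 + b.0\{a,b}) has moves --b--▸ q12, --c--▸ q2
  q11 = a.0 | 0 has moves --a--▸ q2
  q12 = 0 | 0\{a,b} has moves deadlocked
Bisimilarity quotient blocks:
  B0 = {p0}
  B1 = {p4}
  B2 = {p7}
  B3 = {p11}
  B4 = {p10, p16, q11, q9}
  B5 = {p1, p14, p2, q1, q12, q2}
  B6 = {p15}
  B7 = {p12, p6, q6, q8}
  B8 = {p3, p8, q3, q5}
  B9 = {p5}
  B10 = {p9}
  B11 = {p13}
  B12 = {q0}
  B13 = {q4}
  B14 = {q7}
  B15 = {q10}
p0 ∈ B0, q0 ∈ B12 → different blocks

NO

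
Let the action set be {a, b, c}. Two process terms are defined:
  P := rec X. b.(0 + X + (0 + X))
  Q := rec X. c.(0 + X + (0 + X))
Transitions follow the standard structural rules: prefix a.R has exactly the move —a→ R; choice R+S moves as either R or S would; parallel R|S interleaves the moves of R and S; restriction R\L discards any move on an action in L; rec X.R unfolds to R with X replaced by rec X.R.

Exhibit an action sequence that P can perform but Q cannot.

b

LTS(P): 2 reachable states
  s0 = rec X. b.(0 + X + (0 + X)) | -b-> s1
  s1 = 0 + (rec X. b.(0 + X + (0 + X))) + (0 + (rec X. b.(0 + X + (0 + X)))) | -b-> s1
LTS(Q): 2 reachable states
  t0 = rec X. c.(0 + X + (0 + X)) | -c-> t1
  t1 = 0 + (rec X. c.(0 + X + (0 + X))) + (0 + (rec X. c.(0 + X + (0 + X)))) | -c-> t1
Executing b from P (initial set {s0}):
  [1] b ⇒ {s1}
  ✓ P
Executing b from Q (initial set {t0}):
  [1] b ⇒ no successor for Q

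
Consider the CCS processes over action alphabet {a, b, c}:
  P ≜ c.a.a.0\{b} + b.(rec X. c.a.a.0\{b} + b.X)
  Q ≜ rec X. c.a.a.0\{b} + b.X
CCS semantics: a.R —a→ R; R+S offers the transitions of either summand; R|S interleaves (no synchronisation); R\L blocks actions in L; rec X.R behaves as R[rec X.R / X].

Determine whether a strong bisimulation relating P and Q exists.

bisimilar

Reachable graph of P (5 states):
  u0 = c.a.a.0\{b} + b.(rec X. c.a.a.0\{b} + b.X) ⊢ —b→ u1, —c→ u2
  u1 = rec X. c.a.a.0\{b} + b.X ⊢ —b→ u1, —c→ u2
  u2 = a.a.0\{b} ⊢ —a→ u3
  u3 = a.0\{b} ⊢ —a→ u4
  u4 = 0\{b} ⊢ ∅
Reachable graph of Q (4 states):
  v0 = rec X. c.a.a.0\{b} + b.X ⊢ —b→ v0, —c→ v1
  v1 = a.a.0\{b} ⊢ —a→ v2
  v2 = a.0\{b} ⊢ —a→ v3
  v3 = 0\{b} ⊢ ∅
Partition-refinement fixed point:
  B0 = {u0, u1, v0}
  B1 = {u2, v1}
  B2 = {u3, v2}
  B3 = {u4, v3}
u0 ∈ B0, v0 ∈ B0 → same block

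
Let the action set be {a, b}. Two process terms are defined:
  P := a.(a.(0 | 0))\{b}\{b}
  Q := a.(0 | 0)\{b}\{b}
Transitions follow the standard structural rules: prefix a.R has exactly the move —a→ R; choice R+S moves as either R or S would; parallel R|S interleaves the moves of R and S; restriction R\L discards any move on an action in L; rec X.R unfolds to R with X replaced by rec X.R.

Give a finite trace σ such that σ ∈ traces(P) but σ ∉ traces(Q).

LTS(P): 3 reachable states
  s0 = a.(a.(0 | 0))\{b}\{b} | -a-> s1
  s1 = (a.(0 | 0))\{b}\{b} | -a-> s2
  s2 = (0 | 0)\{b}\{b} | deadlocked
LTS(Q): 2 reachable states
  t0 = a.(0 | 0)\{b}\{b} | -a-> t1
  t1 = (0 | 0)\{b}\{b} | deadlocked
Run σ = ⟨aa⟩ on P: start {s0}
  step 1 (a): {s1}
  step 2 (a): {s2}
  P completes σ.
Run σ = ⟨aa⟩ on Q: start {t0}
  step 1 (a): {t1}
  step 2 (a): ∅ (Q stuck)

aa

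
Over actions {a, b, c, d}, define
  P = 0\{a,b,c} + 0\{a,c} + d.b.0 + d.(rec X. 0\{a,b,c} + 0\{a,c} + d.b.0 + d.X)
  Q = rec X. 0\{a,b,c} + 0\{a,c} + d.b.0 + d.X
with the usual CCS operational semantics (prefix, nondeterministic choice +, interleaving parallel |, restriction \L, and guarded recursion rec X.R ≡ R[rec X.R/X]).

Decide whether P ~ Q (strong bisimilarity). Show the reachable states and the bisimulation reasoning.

P's transition system — 4 states:
  p0 = 0\{a,b,c} + 0\{a,c} + d.b.0 + d.(rec X. 0\{a,b,c} + 0\{a,c} + d.b.0 + d.X) ⊢ -d-> p1, -d-> p2
  p1 = b.0 ⊢ -b-> p3
  p2 = rec X. 0\{a,b,c} + 0\{a,c} + d.b.0 + d.X ⊢ -d-> p1, -d-> p2
  p3 = 0 ⊢ ∅
Q's transition system — 3 states:
  q0 = rec X. 0\{a,b,c} + 0\{a,c} + d.b.0 + d.X ⊢ -d-> q0, -d-> q1
  q1 = b.0 ⊢ -b-> q2
  q2 = 0 ⊢ ∅
Coarsest stable partition (strong bisimilarity classes):
  B0 = {p0, p2, q0}
  B1 = {p1, q1}
  B2 = {p3, q2}
p0 ∈ B0, q0 ∈ B0 → same block

YES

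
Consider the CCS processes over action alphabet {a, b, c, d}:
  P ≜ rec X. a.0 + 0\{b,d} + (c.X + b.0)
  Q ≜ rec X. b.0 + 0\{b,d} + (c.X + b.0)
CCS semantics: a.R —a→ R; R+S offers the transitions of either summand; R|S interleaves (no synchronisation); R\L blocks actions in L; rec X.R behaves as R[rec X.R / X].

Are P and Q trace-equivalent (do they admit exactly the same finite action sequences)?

traces(P) ≠ traces(Q) — witness ⟨a⟩

P's transition system — 2 states:
  s0 = rec X. a.0 + 0\{b,d} + (c.X + b.0) → ··a··> s1, ··b··> s1, ··c··> s0
  s1 = 0 → stopped
Q's transition system — 2 states:
  t0 = rec X. b.0 + 0\{b,d} + (c.X + b.0) → ··b··> t1, ··c··> t0
  t1 = 0 → stopped
Run σ = ⟨a⟩ on P: start {s0}
  after a @ step 1: {s1}
  P completes σ.
Run σ = ⟨a⟩ on Q: start {t0}
  after a @ step 1: no successor for Q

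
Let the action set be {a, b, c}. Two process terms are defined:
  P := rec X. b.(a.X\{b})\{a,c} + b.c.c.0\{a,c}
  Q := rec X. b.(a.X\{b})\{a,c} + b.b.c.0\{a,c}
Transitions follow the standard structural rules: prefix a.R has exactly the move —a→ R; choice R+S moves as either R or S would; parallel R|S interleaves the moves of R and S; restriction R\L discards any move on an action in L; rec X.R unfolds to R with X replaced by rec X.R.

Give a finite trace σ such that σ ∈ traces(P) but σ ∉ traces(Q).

P's transition system — 5 states:
  p0 = rec X. b.(a.X\{b})\{a,c} + b.c.c.0\{a,c} → —b→ p1, —b→ p2
  p1 = (a.(rec X. b.(a.X\{b})\{a,c} + b.c.c.0\{a,c})\{b})\{a,c} → ∅
  p2 = c.c.0\{a,c} → —c→ p3
  p3 = c.0\{a,c} → —c→ p4
  p4 = 0\{a,c} → ∅
Q's transition system — 5 states:
  q0 = rec X. b.(a.X\{b})\{a,c} + b.b.c.0\{a,c} → —b→ q1, —b→ q2
  q1 = (a.(rec X. b.(a.X\{b})\{a,c} + b.b.c.0\{a,c})\{b})\{a,c} → ∅
  q2 = b.c.0\{a,c} → —b→ q3
  q3 = c.0\{a,c} → —c→ q4
  q4 = 0\{a,c} → ∅
Trace ⟨bc⟩ through P, begin at {p0}:
  after b @ step 1: {p1, p2}
  after c @ step 2: {p3}
  — P admits the full trace.
Trace ⟨bc⟩ through Q, begin at {q0}:
  after b @ step 1: {q1, q2}
  after c @ step 2: no successor for Q

bc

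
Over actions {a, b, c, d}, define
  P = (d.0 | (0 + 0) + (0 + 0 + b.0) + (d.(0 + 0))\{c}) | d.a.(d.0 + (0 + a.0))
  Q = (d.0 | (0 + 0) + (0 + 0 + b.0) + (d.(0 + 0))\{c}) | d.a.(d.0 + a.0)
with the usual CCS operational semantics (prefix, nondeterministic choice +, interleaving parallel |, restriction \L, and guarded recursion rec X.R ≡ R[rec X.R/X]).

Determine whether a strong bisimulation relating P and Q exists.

bisimilar

P's transition system — 16 states:
  s0 = (d.0 | (0 + 0) + (0 + 0 + b.0) + (d.(0 + 0))\{c}) | d.a.(d.0 + (0 + a.0)) → =b=> s1, =d=> s2, =d=> s3, =d=> s4
  s1 = 0 | d.a.(d.0 + (0 + a.0)) → =d=> s5
  s2 = (0 + 0)\{c} | d.a.(d.0 + (0 + a.0)) → =d=> s6
  s3 = (d.0 | (0 + 0) + (0 + 0 + b.0) + (d.(0 + 0))\{c}) | a.(d.0 + (0 + a.0)) → =a=> s7, =b=> s5, =d=> s6, =d=> s8
  s4 = 0 | (0 + 0) | d.a.(d.0 + (0 + a.0)) → =d=> s8
  s5 = 0 | a.(d.0 + (0 + a.0)) → =a=> s9
  s6 = (0 + 0)\{c} | a.(d.0 + (0 + a.0)) → =a=> s10
  s7 = (d.0 | (0 + 0) + (0 + 0 + b.0) + (d.(0 + 0))\{c}) | (d.0 + (0 + a.0)) → =a=> s11, =b=> s9, =d=> s10, =d=> s11, =d=> s12
  s8 = 0 | (0 + 0) | a.(d.0 + (0 + a.0)) → =a=> s12
  s9 = 0 | (d.0 + (0 + a.0)) → =a=> s13, =d=> s13
  s10 = (0 + 0)\{c} | (d.0 + (0 + a.0)) → =a=> s14, =d=> s14
  s11 = (d.0 | (0 + 0) + (0 + 0 + b.0) + (d.(0 + 0))\{c}) | 0 → =b=> s13, =d=> s14, =d=> s15
  s12 = 0 | (0 + 0) | (d.0 + (0 + a.0)) → =a=> s15, =d=> s15
  s13 = 0 | 0 → stopped
  s14 = (0 + 0)\{c} | 0 → stopped
  s15 = 0 | (0 + 0) | 0 → stopped
Q's transition system — 16 states:
  t0 = (d.0 | (0 + 0) + (0 + 0 + b.0) + (d.(0 + 0))\{c}) | d.a.(d.0 + a.0) → =b=> t1, =d=> t2, =d=> t3, =d=> t4
  t1 = 0 | d.a.(d.0 + a.0) → =d=> t5
  t2 = (0 + 0)\{c} | d.a.(d.0 + a.0) → =d=> t6
  t3 = (d.0 | (0 + 0) + (0 + 0 + b.0) + (d.(0 + 0))\{c}) | a.(d.0 + a.0) → =a=> t7, =b=> t5, =d=> t6, =d=> t8
  t4 = 0 | (0 + 0) | d.a.(d.0 + a.0) → =d=> t8
  t5 = 0 | a.(d.0 + a.0) → =a=> t9
  t6 = (0 + 0)\{c} | a.(d.0 + a.0) → =a=> t10
  t7 = (d.0 | (0 + 0) + (0 + 0 + b.0) + (d.(0 + 0))\{c}) | (d.0 + a.0) → =a=> t11, =b=> t9, =d=> t10, =d=> t11, =d=> t12
  t8 = 0 | (0 + 0) | a.(d.0 + a.0) → =a=> t12
  t9 = 0 | (d.0 + a.0) → =a=> t13, =d=> t13
  t10 = (0 + 0)\{c} | (d.0 + a.0) → =a=> t14, =d=> t14
  t11 = (d.0 | (0 + 0) + (0 + 0 + b.0) + (d.(0 + 0))\{c}) | 0 → =b=> t13, =d=> t14, =d=> t15
  t12 = 0 | (0 + 0) | (d.0 + a.0) → =a=> t15, =d=> t15
  t13 = 0 | 0 → stopped
  t14 = (0 + 0)\{c} | 0 → stopped
  t15 = 0 | (0 + 0) | 0 → stopped
Bisimilarity quotient blocks:
  B0 = {s0, t0}
  B1 = {s3, t3}
  B2 = {s5, s6, s8, t5, t6, t8}
  B3 = {s10, s12, s9, t10, t12, t9}
  B4 = {s13, s14, s15, t13, t14, t15}
  B5 = {s7, t7}
  B6 = {s11, t11}
  B7 = {s1, s2, s4, t1, t2, t4}
s0 ∈ B0, t0 ∈ B0 → same block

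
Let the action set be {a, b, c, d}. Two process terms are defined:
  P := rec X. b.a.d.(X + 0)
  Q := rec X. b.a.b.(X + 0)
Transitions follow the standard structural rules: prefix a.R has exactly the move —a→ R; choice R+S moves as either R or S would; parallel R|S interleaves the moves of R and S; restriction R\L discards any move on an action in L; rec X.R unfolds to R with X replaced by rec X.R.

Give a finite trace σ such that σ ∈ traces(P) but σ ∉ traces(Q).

Reachable graph of P (4 states):
  s0 = rec X. b.a.d.(X + 0) → -b-> s1
  s1 = a.d.((rec X. b.a.d.(X + 0)) + 0) → -a-> s2
  s2 = d.((rec X. b.a.d.(X + 0)) + 0) → -d-> s3
  s3 = (rec X. b.a.d.(X + 0)) + 0 → -b-> s1
Reachable graph of Q (4 states):
  t0 = rec X. b.a.b.(X + 0) → -b-> t1
  t1 = a.b.((rec X. b.a.b.(X + 0)) + 0) → -a-> t2
  t2 = b.((rec X. b.a.b.(X + 0)) + 0) → -b-> t3
  t3 = (rec X. b.a.b.(X + 0)) + 0 → -b-> t1
Trace ⟨bad⟩ through P, begin at {s0}:
  step 1 (b): {s1}
  step 2 (a): {s2}
  step 3 (d): {s3}
  — P admits the full trace.
Trace ⟨bad⟩ through Q, begin at {t0}:
  step 1 (b): {t1}
  step 2 (a): {t2}
  step 3 (d): ∅ (Q stuck)

bad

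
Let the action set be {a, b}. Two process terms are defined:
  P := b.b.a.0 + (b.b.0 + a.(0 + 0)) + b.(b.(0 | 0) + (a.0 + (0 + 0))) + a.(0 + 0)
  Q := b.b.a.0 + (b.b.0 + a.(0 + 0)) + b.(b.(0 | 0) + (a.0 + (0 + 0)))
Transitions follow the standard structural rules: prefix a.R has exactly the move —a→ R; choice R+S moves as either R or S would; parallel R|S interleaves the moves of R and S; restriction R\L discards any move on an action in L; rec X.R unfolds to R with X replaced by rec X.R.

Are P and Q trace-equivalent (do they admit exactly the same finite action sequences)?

P's transition system — 8 states:
  u0 = b.b.a.0 + (b.b.0 + a.(0 + 0)) + b.(b.(0 | 0) + (a.0 + (0 + 0))) + a.(0 + 0) has moves --a--▸ u1, --b--▸ u2, --b--▸ u3, --b--▸ u4
  u1 = 0 + 0 has moves stopped
  u2 = b.(0 | 0) + (a.0 + (0 + 0)) has moves --a--▸ u5, --b--▸ u6
  u3 = b.0 has moves --b--▸ u5
  u4 = b.a.0 has moves --b--▸ u7
  u5 = 0 has moves stopped
  u6 = 0 | 0 has moves stopped
  u7 = a.0 has moves --a--▸ u5
Q's transition system — 8 states:
  v0 = b.b.a.0 + (b.b.0 + a.(0 + 0)) + b.(b.(0 | 0) + (a.0 + (0 + 0))) has moves --a--▸ v1, --b--▸ v2, --b--▸ v3, --b--▸ v4
  v1 = 0 + 0 has moves stopped
  v2 = b.(0 | 0) + (a.0 + (0 + 0)) has moves --a--▸ v5, --b--▸ v6
  v3 = b.0 has moves --b--▸ v5
  v4 = b.a.0 has moves --b--▸ v7
  v5 = 0 has moves stopped
  v6 = 0 | 0 has moves stopped
  v7 = a.0 has moves --a--▸ v5
Coarsest stable partition (strong bisimilarity classes):
  B0 = {u0, v0}
  B1 = {u2, v2}
  B2 = {u1, u5, u6, v1, v5, v6}
  B3 = {u3, v3}
  B4 = {u4, v4}
  B5 = {u7, v7}
u0 ∈ B0, v0 ∈ B0 → same block
Bisimilar ⇒ trace-equivalent.

trace-equivalent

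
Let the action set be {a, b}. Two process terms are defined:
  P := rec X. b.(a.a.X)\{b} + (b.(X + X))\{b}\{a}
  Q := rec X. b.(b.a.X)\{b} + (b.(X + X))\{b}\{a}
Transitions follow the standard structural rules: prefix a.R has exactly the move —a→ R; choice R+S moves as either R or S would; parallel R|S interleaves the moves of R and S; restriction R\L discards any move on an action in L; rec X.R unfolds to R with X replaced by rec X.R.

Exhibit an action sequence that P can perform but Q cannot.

ba

P's transition system — 4 states:
  p0 = rec X. b.(a.a.X)\{b} + (b.(X + X))\{b}\{a} ⊢ --b--▸ p1
  p1 = (a.a.(rec X. b.(a.a.X)\{b} + (b.(X + X))\{b}\{a}))\{b} ⊢ --a--▸ p2
  p2 = (a.(rec X. b.(a.a.X)\{b} + (b.(X + X))\{b}\{a}))\{b} ⊢ --a--▸ p3
  p3 = (rec X. b.(a.a.X)\{b} + (b.(X + X))\{b}\{a})\{b} ⊢ deadlocked
Q's transition system — 2 states:
  q0 = rec X. b.(b.a.X)\{b} + (b.(X + X))\{b}\{a} ⊢ --b--▸ q1
  q1 = (b.a.(rec X. b.(b.a.X)\{b} + (b.(X + X))\{b}\{a}))\{b} ⊢ deadlocked
Trace ⟨ba⟩ through P, begin at {p0}:
  step 1 (b): {p1}
  step 2 (a): {p2}
  — P admits the full trace.
Trace ⟨ba⟩ through Q, begin at {q0}:
  step 1 (b): {q1}
  step 2 (a): ∅  — Q cannot continue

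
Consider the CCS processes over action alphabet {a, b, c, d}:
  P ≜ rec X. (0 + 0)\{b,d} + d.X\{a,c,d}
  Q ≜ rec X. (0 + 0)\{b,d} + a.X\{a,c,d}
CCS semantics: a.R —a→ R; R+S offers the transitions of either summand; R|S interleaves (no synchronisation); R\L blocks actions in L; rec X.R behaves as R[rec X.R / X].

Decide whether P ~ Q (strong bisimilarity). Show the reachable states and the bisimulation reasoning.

Reachable graph of P (2 states):
  p0 = rec X. (0 + 0)\{b,d} + d.X\{a,c,d} | —d→ p1
  p1 = (rec X. (0 + 0)\{b,d} + d.X\{a,c,d})\{a,c,d} | (no moves)
Reachable graph of Q (2 states):
  q0 = rec X. (0 + 0)\{b,d} + a.X\{a,c,d} | —a→ q1
  q1 = (rec X. (0 + 0)\{b,d} + a.X\{a,c,d})\{a,c,d} | (no moves)
Partition-refinement fixed point:
  B0 = {p0}
  B1 = {p1, q1}
  B2 = {q0}
p0 ∈ B0, q0 ∈ B2 → different blocks

P ≁ Q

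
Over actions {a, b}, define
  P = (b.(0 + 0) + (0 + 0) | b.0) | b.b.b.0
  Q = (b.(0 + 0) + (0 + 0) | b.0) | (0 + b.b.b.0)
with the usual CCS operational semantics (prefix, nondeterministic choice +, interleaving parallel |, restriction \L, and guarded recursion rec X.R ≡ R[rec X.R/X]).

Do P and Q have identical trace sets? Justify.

LTS(P): 12 reachable states
  u0 = (b.(0 + 0) + (0 + 0) | b.0) | b.b.b.0 has moves --b--▸ u1, --b--▸ u2, --b--▸ u3
  u1 = (0 + 0) | 0 | b.b.b.0 has moves --b--▸ u4
  u2 = (0 + 0) | b.b.b.0 has moves --b--▸ u5
  u3 = (b.(0 + 0) + (0 + 0) | b.0) | b.b.0 has moves --b--▸ u4, --b--▸ u5, --b--▸ u6
  u4 = (0 + 0) | 0 | b.b.0 has moves --b--▸ u7
  u5 = (0 + 0) | b.b.0 has moves --b--▸ u8
  u6 = (b.(0 + 0) + (0 + 0) | b.0) | b.0 has moves --b--▸ u7, --b--▸ u8, --b--▸ u9
  u7 = (0 + 0) | 0 | b.0 has moves --b--▸ u10
  u8 = (0 + 0) | b.0 has moves --b--▸ u11
  u9 = (b.(0 + 0) + (0 + 0) | b.0) | 0 has moves --b--▸ u10, --b--▸ u11
  u10 = (0 + 0) | 0 | 0 has moves deadlocked
  u11 = (0 + 0) | 0 has moves deadlocked
LTS(Q): 12 reachable states
  v0 = (b.(0 + 0) + (0 + 0) | b.0) | (0 + b.b.b.0) has moves --b--▸ v1, --b--▸ v2, --b--▸ v3
  v1 = (0 + 0) | (0 + b.b.b.0) has moves --b--▸ v4
  v2 = (0 + 0) | 0 | (0 + b.b.b.0) has moves --b--▸ v5
  v3 = (b.(0 + 0) + (0 + 0) | b.0) | b.b.0 has moves --b--▸ v4, --b--▸ v5, --b--▸ v6
  v4 = (0 + 0) | b.b.0 has moves --b--▸ v7
  v5 = (0 + 0) | 0 | b.b.0 has moves --b--▸ v8
  v6 = (b.(0 + 0) + (0 + 0) | b.0) | b.0 has moves --b--▸ v7, --b--▸ v8, --b--▸ v9
  v7 = (0 + 0) | b.0 has moves --b--▸ v10
  v8 = (0 + 0) | 0 | b.0 has moves --b--▸ v11
  v9 = (b.(0 + 0) + (0 + 0) | b.0) | 0 has moves --b--▸ v10, --b--▸ v11
  v10 = (0 + 0) | 0 has moves deadlocked
  v11 = (0 + 0) | 0 | 0 has moves deadlocked
Coarsest stable partition (strong bisimilarity classes):
  B0 = {u0, v0}
  B1 = {u1, u2, u3, v1, v2, v3}
  B2 = {u4, u5, u6, v4, v5, v6}
  B3 = {u7, u8, u9, v7, v8, v9}
  B4 = {u10, u11, v10, v11}
u0 ∈ B0, v0 ∈ B0 → same block
Bisimilar ⇒ trace-equivalent.

trace-equivalent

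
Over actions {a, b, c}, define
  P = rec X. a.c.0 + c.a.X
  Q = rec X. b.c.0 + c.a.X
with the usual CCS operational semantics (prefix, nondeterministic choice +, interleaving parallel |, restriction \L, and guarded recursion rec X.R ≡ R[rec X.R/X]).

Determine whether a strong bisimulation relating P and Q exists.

LTS(P): 4 reachable states
  s0 = rec X. a.c.0 + c.a.X :: -a-> s1, -c-> s2
  s1 = c.0 :: -c-> s3
  s2 = a.(rec X. a.c.0 + c.a.X) :: -a-> s0
  s3 = 0 :: (no moves)
LTS(Q): 4 reachable states
  t0 = rec X. b.c.0 + c.a.X :: -b-> t1, -c-> t2
  t1 = c.0 :: -c-> t3
  t2 = a.(rec X. b.c.0 + c.a.X) :: -a-> t0
  t3 = 0 :: (no moves)
Bisimilarity quotient blocks:
  B0 = {s0}
  B1 = {s2}
  B2 = {s1, t1}
  B3 = {s3, t3}
  B4 = {t0}
  B5 = {t2}
s0 ∈ B0, t0 ∈ B4 → different blocks

NO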